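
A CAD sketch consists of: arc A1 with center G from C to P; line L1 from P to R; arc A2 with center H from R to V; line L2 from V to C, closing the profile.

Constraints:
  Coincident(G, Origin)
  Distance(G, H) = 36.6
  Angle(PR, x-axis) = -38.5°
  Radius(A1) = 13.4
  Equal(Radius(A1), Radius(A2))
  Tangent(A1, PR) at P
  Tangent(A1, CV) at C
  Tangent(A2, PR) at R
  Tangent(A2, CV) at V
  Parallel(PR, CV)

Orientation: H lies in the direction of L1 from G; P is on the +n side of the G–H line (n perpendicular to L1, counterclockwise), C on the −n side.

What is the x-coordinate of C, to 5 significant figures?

-8.3417

G is at the origin and H lies 36.6 along u from G, so H = 36.6·u = (28.643, -22.784). Tangency of A1 to both parallel lines with radius 13.4 puts P and C at G ± 13.4·n: P = (8.3417, 10.487), C = (-8.3417, -10.487). So C.x = -8.3417.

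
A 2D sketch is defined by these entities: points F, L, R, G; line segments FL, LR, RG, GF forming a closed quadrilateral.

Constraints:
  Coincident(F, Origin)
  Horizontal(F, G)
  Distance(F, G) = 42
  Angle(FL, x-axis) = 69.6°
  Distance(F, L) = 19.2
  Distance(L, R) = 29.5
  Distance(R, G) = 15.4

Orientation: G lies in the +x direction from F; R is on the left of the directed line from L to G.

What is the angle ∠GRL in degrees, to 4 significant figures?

120.6°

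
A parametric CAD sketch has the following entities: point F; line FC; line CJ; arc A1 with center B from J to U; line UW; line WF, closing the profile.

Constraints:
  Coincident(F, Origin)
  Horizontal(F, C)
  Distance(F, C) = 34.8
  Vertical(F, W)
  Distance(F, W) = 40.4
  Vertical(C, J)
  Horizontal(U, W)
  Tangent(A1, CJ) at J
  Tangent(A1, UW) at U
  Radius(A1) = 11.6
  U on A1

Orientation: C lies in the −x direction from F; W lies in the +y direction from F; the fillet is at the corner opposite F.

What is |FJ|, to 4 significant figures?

45.17

F is at the origin; FC is horizontal with |FC| = 34.8 and C on the −x side, so C = (-34.80, 0.000). F and W share the same x with |FW| = 40.4 and W on the +y side, so W = (0.000, 40.40). The virtual corner opposite F is at (-34.80, 40.40). Tangency of A1 to CJ means the radius BJ is perpendicular to CJ and tangency of A1 to UW means the radius BU is perpendicular to UW, with radius 11.6, so the center B sits 11.6 in from both sides at B = (-23.20, 28.80). That places the tangent points at J = (-34.80, 28.80) on CJ and U = (-23.20, 40.40) on UW. Then |FJ| = |J − F| = 45.17.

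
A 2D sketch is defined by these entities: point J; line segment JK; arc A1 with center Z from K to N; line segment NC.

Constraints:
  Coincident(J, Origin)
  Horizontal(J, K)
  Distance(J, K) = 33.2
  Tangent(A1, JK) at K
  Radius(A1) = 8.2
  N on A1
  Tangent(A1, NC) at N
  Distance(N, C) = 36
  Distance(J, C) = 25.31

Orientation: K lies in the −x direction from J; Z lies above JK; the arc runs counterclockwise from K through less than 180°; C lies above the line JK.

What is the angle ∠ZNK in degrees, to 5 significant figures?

69.784°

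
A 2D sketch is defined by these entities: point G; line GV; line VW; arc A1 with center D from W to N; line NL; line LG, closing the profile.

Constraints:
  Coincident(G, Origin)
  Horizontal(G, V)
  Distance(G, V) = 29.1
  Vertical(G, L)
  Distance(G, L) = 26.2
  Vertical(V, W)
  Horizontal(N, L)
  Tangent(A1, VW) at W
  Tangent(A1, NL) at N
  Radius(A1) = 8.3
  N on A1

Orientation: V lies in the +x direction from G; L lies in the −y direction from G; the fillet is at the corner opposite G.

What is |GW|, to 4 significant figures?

34.16

G is at the origin; GV is horizontal with |GV| = 29.1 and V on the +x side, so V = (29.10, 0.000). G and L share the same x with |GL| = 26.2 and L on the −y side, so L = (0.000, -26.20). The virtual corner opposite G is at (29.10, -26.20). A1 meets VW tangentially, so DW is at right angles to VW and the tangent condition forces DN to be normal to NL, with radius 8.3, so the center D sits 8.3 in from both sides at D = (20.80, -17.90). That places the tangent points at W = (29.10, -17.90) on VW and N = (20.80, -26.20) on NL. Then |GW| = |W − G| = 34.16.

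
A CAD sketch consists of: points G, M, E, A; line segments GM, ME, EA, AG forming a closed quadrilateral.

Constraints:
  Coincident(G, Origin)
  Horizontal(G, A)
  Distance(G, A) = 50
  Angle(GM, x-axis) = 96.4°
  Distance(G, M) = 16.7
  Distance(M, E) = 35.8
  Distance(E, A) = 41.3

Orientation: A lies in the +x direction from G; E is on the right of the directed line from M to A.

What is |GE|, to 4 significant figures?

20.35

Checks: |ME| = 35.80 ✓; |EA| = 41.30 ✓.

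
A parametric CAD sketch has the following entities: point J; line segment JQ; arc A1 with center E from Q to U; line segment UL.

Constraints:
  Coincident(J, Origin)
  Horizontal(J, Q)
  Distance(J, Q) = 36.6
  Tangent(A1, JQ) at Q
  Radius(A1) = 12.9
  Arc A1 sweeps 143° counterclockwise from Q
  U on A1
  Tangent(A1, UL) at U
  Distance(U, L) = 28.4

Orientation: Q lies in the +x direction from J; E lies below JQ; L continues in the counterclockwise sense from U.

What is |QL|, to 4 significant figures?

42.97

On A1, Q sits at bearing 90° from E; a 143° counterclockwise sweep puts U at bearing 233°, so U = E + 12.9·(cos 233°, sin 233°) = (28.84, -23.20). Since A1 is tangent to UL there, EU ⟂ UL, so UL runs along (−sin 233°, cos 233°); with |UL| = 28.4, L = (51.52, -40.29). Then |QL| = |L − Q| = 42.97.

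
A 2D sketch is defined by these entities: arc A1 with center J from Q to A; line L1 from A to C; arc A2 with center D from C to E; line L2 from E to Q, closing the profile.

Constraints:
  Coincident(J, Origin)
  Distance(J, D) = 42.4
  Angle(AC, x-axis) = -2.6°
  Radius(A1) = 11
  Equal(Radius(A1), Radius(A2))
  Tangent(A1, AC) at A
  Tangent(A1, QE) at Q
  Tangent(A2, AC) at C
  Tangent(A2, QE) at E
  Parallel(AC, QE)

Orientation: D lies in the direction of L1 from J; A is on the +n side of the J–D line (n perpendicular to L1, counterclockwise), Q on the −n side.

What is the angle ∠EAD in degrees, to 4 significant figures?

12.88°

Tangency of A1 to both parallel lines with radius 11.0 puts A and Q at J ± 11.0·n: A = (0.4990, 10.99), Q = (-0.4990, -10.99). Equal radii place C and E the same way about D: C = D + 11.0·n = (42.86, 9.065), E = D − 11.0·n = (41.86, -12.91). Then cos ∠EAD = AE·AD / (|AE||AD|), giving 12.88°.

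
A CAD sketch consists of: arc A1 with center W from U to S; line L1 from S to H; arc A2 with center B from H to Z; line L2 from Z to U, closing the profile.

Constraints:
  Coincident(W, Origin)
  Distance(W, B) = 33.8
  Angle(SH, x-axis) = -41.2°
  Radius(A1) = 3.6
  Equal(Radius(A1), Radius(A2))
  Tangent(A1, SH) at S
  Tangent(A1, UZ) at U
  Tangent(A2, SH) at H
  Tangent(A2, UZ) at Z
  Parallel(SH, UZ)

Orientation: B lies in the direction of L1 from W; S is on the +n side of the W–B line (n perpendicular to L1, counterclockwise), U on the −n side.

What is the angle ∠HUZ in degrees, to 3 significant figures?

12.0°

The slot axis is L1's direction at -41.2°, so u = (cos -41.2°, sin -41.2°) = (0.752, -0.659) and n = (−sin -41.2°, cos -41.2°) = (0.659, 0.752). W is at the origin and B lies 33.8 along u from W, so B = 33.8·u = (25.4, -22.3). Tangency of A1 to both parallel lines with radius 3.6 puts S and U at W ± 3.6·n: S = (2.37, 2.71), U = (-2.37, -2.71). Equal radii place H and Z the same way about B: H = B + 3.6·n = (27.8, -19.6), Z = B − 3.6·n = (23.1, -25.0). Then cos ∠HUZ = UH·UZ / (|UH||UZ|), giving 12.0°.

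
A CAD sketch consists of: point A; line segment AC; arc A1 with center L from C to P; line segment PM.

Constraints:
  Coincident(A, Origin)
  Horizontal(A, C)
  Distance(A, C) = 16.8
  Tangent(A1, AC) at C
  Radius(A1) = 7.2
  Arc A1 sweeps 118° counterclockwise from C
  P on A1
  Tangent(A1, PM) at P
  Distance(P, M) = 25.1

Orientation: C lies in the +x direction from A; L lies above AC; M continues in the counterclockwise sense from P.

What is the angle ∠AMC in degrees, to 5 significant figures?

28.566°

A is at the origin; AC is horizontal with |AC| = 16.8 and C on the +x side, so C = (16.800, 0.0000). Since A1 is tangent to AC there, LC ⟂ AC, so L = C + (0, 7.2) = (16.800, 7.2000). On A1, C sits at bearing -90° from L; a 118° counterclockwise sweep puts P at bearing 28°, so P = L + 7.2·(cos 28°, sin 28°) = (23.157, 10.580). Since A1 is tangent to PM there, LP ⟂ PM, so PM runs along (−sin 28°, cos 28°); with |PM| = 25.1, M = (11.373, 32.742). Then cos ∠AMC = MA·MC / (|MA||MC|), giving 28.566°.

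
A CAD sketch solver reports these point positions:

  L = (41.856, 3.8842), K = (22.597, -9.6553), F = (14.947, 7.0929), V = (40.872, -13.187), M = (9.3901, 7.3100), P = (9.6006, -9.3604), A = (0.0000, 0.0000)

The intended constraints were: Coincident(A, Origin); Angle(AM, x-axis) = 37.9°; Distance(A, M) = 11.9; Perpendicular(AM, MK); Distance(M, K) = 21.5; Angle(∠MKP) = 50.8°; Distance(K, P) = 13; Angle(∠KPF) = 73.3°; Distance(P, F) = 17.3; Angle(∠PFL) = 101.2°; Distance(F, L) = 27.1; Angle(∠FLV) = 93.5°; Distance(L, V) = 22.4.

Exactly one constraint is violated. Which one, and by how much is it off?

Distance(L, V) = 22.4 — off by 5.30.

A = (0.00, 0.00) ✓; AM at 37.90° ✓; |AM| = 11.90 ✓; ∠(AM, MK) = 90.00° ✓; |MK| = 21.50 ✓; ∠MKP = 50.80° ✓; |KP| = 13.00 ✓; ∠KPF = 73.30° ✓; |PF| = 17.30 ✓; ∠PFL = 101.2° ✓; |FL| = 27.10 ✓; ∠FLV = 93.50° ✓; |LV| = 17.10 ✗.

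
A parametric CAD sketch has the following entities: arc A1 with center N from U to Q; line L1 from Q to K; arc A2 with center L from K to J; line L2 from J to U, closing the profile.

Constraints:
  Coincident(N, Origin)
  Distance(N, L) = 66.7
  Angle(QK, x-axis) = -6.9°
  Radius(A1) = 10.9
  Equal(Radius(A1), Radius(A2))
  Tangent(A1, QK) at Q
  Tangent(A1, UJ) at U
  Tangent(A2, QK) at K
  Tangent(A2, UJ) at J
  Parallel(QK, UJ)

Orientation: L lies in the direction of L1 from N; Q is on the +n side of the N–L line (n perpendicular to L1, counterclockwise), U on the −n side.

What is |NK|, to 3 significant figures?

67.6

The slot axis is L1's direction at -6.9°, so u = (cos -6.9°, sin -6.9°) = (0.993, -0.120) and n = (−sin -6.9°, cos -6.9°) = (0.120, 0.993). N is at the origin and L lies 66.7 along u from N, so L = 66.7·u = (66.2, -8.01). Tangency of A1 to both parallel lines with radius 10.9 puts Q and U at N ± 10.9·n: Q = (1.31, 10.8), U = (-1.31, -10.8). Equal radii place K and J the same way about L: K = L + 10.9·n = (67.5, 2.81), J = L − 10.9·n = (64.9, -18.8). Then |NK| = |K − N| = 67.6.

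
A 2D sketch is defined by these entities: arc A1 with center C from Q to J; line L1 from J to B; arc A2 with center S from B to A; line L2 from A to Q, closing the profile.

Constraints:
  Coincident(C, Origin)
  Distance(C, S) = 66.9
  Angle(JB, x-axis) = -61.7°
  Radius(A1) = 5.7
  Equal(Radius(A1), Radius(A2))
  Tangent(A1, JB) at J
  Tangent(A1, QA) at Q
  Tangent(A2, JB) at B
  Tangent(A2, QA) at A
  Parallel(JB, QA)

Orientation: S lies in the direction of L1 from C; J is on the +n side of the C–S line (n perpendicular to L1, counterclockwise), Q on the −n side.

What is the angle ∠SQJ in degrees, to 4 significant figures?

85.13°

The slot axis is L1's direction at -61.7°, so u = (cos -61.7°, sin -61.7°) = (0.4741, -0.8805) and n = (−sin -61.7°, cos -61.7°) = (0.8805, 0.4741). C is at the origin and S lies 66.9 along u from C, so S = 66.9·u = (31.72, -58.90). Tangency of A1 to both parallel lines with radius 5.7 puts J and Q at C ± 5.7·n: J = (5.019, 2.702), Q = (-5.019, -2.702). Then cos ∠SQJ = QS·QJ / (|QS||QJ|), giving 85.13°.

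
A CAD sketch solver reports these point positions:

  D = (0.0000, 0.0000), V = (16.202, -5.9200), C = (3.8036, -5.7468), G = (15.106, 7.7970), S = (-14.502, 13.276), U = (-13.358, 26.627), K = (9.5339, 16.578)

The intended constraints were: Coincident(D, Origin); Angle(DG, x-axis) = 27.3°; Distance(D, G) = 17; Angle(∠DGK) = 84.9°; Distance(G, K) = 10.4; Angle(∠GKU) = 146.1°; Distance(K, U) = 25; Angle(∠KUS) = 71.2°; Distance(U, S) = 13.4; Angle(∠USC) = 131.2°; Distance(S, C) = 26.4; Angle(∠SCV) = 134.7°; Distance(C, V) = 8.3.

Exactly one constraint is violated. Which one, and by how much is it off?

Distance(C, V) = 8.3 — off by 4.10.

D = (0.00, 0.00) ✓; DG at 27.30° ✓; |DG| = 17.00 ✓; ∠DGK = 84.90° ✓; |GK| = 10.40 ✓; ∠GKU = 146.1° ✓; |KU| = 25.00 ✓; ∠KUS = 71.20° ✓; |US| = 13.40 ✓; ∠USC = 131.2° ✓; |SC| = 26.40 ✓; ∠SCV = 134.7° ✓; |CV| = 12.40 ✗.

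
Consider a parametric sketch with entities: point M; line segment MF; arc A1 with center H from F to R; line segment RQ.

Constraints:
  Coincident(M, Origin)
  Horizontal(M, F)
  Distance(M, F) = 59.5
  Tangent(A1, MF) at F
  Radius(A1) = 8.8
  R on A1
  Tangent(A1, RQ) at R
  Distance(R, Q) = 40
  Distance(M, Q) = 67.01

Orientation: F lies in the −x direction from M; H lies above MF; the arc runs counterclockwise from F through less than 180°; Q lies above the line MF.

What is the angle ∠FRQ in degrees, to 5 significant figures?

137.70°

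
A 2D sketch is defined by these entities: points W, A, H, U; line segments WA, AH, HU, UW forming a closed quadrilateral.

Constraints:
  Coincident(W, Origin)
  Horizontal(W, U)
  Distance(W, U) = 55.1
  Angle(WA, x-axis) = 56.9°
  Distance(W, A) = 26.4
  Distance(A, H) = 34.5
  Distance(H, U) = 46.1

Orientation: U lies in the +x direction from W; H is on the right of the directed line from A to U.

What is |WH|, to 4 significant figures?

16.17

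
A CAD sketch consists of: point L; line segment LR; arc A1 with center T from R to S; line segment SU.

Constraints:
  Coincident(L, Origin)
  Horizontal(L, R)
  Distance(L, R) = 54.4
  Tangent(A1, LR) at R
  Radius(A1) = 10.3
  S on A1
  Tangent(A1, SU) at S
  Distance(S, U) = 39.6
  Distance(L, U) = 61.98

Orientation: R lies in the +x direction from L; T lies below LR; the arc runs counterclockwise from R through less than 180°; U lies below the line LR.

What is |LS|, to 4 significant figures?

45.09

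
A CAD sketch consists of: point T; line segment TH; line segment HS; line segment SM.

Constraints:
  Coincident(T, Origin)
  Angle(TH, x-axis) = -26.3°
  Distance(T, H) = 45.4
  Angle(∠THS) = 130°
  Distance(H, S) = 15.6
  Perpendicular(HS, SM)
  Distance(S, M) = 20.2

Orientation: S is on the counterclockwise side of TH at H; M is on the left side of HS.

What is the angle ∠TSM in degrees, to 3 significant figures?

52.2°

T is at the origin; TH runs at -26.3° with length 45.4, so H = 45.4·(cos -26.3°, sin -26.3°) = (40.7, -20.1). ∠THS = 130.0°, so HS runs at -26.3° + (180° − 130.0°) = 23.7° from the x-axis; with |HS| = 15.6, S = H + 15.6·(cos 23.7°, sin 23.7°) = (55.0, -13.8). HS ⟂ SM; with |SM| = 20.2 on the left of HS, M = S + 20.2·(-0.402, 0.916) = (46.9, 4.65). Then cos ∠TSM = ST·SM / (|ST||SM|), giving 52.2°.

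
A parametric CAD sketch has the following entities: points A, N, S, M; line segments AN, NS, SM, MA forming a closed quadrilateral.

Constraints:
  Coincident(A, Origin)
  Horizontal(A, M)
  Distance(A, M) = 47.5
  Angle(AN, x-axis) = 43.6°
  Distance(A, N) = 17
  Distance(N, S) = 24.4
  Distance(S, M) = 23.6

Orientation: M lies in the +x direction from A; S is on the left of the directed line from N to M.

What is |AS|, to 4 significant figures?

40.57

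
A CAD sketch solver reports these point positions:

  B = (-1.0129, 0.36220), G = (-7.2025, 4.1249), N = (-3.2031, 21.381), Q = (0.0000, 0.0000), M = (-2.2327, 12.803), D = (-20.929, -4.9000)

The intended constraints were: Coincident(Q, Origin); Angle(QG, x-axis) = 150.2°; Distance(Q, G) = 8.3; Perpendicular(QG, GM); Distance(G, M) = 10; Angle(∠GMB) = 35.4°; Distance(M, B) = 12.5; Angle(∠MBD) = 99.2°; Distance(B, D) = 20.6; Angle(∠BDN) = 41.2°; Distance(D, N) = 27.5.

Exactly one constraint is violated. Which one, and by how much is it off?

Distance(D, N) = 27.5 — off by 4.20.

Q = (0.00, 0.00) ✓; QG at 150.2° ✓; |QG| = 8.300 ✓; ∠(QG, GM) = 90.00° ✓; |GM| = 10.00 ✓; ∠GMB = 35.40° ✓; |MB| = 12.50 ✓; ∠MBD = 99.20° ✓; |BD| = 20.60 ✓; ∠BDN = 41.20° ✓; |DN| = 31.70 ✗.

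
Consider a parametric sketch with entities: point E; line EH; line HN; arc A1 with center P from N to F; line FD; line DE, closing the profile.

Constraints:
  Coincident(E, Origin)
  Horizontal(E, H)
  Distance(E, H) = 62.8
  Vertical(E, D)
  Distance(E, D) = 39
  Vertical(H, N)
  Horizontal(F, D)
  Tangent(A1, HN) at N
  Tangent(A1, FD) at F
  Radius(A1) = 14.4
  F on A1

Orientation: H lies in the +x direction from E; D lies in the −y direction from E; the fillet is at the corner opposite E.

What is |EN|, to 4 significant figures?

67.45

E is at the origin; EH is horizontal with |EH| = 62.8 and H on the +x side, so H = (62.80, 0.000). ED is vertical with |ED| = 39.0 and D on the −y side, so D = (0.000, -39.00). The virtual corner opposite E is at (62.80, -39.00). The tangent condition forces PN to be normal to HN and tangency of A1 to FD means the radius PF is perpendicular to FD, with radius 14.4, so the center P sits 14.4 in from both sides at P = (48.40, -24.60). That places the tangent points at N = (62.80, -24.60) on HN and F = (48.40, -39.00) on FD. Then |EN| = |N − E| = 67.45.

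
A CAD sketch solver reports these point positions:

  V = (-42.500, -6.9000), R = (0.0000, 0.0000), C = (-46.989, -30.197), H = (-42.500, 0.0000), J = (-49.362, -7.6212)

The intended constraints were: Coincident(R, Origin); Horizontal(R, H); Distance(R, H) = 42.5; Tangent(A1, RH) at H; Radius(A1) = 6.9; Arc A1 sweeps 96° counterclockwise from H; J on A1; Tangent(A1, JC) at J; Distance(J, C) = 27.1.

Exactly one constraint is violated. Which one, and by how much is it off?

Distance(J, C) = 27.1 — off by 4.40.

R = (0.00, 0.00) ✓; R.y = 0.00, H.y = 0.00 ✓; |RH| = 42.50 ✓; ∠(VH, HR) = 90.00° ✓; |VH| = 6.900 ✓; bearing(V→J) − bearing(V→H) = 96.00° ✓; |VJ| = 6.900 ✓; ∠(VJ, JC) = 90.00° ✓; |JC| = 22.70 ✗.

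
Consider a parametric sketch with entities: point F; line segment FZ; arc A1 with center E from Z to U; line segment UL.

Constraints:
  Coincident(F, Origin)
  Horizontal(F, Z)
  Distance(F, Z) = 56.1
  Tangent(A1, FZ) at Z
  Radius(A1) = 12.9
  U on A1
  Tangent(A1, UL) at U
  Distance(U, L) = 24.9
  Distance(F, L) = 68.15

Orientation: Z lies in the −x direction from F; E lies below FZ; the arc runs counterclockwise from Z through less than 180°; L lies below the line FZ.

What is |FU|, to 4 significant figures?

69.96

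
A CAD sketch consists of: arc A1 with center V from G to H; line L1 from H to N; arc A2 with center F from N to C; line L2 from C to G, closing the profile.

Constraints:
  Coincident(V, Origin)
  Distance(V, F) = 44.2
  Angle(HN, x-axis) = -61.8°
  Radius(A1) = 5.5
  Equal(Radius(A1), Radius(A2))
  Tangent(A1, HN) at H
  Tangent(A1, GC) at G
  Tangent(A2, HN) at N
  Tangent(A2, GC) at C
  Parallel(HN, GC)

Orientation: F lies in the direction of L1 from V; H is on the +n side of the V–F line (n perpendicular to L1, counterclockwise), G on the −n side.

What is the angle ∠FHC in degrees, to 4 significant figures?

6.882°

Tangency of A1 to both parallel lines with radius 5.5 puts H and G at V ± 5.5·n: H = (4.847, 2.599), G = (-4.847, -2.599). Equal radii place N and C the same way about F: N = F + 5.5·n = (25.73, -36.35), C = F − 5.5·n = (16.04, -41.55). Then cos ∠FHC = HF·HC / (|HF||HC|), giving 6.882°.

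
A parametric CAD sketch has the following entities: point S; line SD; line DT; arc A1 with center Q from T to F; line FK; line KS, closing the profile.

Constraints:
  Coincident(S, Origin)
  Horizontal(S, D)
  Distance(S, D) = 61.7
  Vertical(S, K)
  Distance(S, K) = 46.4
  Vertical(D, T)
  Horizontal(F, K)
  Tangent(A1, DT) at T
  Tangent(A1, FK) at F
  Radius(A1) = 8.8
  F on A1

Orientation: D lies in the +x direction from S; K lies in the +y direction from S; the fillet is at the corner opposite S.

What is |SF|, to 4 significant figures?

70.37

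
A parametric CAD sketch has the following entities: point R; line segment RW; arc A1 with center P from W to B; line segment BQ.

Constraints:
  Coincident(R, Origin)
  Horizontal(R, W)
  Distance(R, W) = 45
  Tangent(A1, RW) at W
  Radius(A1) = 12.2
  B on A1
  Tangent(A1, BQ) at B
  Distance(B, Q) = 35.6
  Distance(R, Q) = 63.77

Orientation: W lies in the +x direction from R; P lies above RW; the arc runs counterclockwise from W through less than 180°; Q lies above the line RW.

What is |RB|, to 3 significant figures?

58.6

Checks: |PB| = 12.20 ✓; ∠(PB, BQ) = 90.00° ✓; |BQ| = 35.60 ✓; |RQ| = 63.77 ✓.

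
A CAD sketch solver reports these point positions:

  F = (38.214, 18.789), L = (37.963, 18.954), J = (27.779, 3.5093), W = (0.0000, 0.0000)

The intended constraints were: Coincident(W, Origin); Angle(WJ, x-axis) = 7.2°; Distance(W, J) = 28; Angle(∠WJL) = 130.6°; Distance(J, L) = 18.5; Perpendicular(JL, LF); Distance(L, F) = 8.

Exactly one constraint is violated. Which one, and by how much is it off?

Distance(L, F) = 8 — off by 7.70.

W = (0.00, 0.00) ✓; WJ at 7.200° ✓; |WJ| = 28.00 ✓; ∠WJL = 130.6° ✓; |JL| = 18.50 ✓; ∠(JL, LF) = 89.92° ✓; |LF| = 0.3004 ✗.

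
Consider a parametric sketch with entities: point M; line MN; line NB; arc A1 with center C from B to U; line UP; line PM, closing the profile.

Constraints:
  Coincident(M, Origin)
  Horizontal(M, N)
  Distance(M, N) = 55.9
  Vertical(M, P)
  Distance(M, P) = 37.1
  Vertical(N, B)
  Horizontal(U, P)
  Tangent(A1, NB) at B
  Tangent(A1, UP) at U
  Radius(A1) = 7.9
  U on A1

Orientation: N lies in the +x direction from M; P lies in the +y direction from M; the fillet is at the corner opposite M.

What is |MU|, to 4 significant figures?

60.67

M is at the origin; M and N share the same y with |MN| = 55.9 and N on the +x side, so N = (55.90, 0.000). M and P share the same x with |MP| = 37.1 and P on the +y side, so P = (0.000, 37.10). The virtual corner opposite M is at (55.90, 37.10). Tangency of A1 to NB means the radius CB is perpendicular to NB and the tangent condition forces CU to be normal to UP, with radius 7.9, so the center C sits 7.9 in from both sides at C = (48.00, 29.20). That places the tangent points at B = (55.90, 29.20) on NB and U = (48.00, 37.10) on UP. Then |MU| = |U − M| = 60.67.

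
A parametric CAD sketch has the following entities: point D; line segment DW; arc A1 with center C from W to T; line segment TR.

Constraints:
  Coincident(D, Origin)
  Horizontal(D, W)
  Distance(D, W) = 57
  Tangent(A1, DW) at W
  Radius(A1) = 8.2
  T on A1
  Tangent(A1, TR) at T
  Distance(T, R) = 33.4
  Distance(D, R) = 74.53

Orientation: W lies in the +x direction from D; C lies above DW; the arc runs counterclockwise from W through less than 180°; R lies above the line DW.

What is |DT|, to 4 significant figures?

65.78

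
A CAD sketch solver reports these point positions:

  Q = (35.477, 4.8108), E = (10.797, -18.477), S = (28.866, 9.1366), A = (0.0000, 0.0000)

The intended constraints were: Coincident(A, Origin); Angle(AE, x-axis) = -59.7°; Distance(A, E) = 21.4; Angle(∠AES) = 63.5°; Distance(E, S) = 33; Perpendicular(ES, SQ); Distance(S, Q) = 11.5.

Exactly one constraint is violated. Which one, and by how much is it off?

Distance(S, Q) = 11.5 — off by 3.60.

A = (0.00, 0.00) ✓; AE at -59.70° ✓; |AE| = 21.40 ✓; ∠AES = 63.50° ✓; |ES| = 33.00 ✓; ∠(ES, SQ) = 90.00° ✓; |SQ| = 7.900 ✗.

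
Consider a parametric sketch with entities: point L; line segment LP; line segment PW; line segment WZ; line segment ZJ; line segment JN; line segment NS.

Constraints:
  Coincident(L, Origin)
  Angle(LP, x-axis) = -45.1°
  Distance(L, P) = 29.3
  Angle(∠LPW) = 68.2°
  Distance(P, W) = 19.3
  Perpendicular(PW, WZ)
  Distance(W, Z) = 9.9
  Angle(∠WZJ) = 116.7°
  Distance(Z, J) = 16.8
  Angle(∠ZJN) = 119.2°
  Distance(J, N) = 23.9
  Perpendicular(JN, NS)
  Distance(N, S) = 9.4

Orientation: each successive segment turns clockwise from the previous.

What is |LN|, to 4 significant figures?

35.10

L is at the origin; LP runs at -45.1° with length 29.3, so P = (20.68, -20.75). ∠LPW = 68.2° gives PW at -156.9° from the x-axis; with |PW| = 19.3, W = (2.929, -28.33). The perpendicularity gives WZ at right angles to PW, so WZ runs at 113.1°; with |WZ| = 9.9, Z = (-0.9547, -19.22). ∠WZJ = 116.7° gives ZJ at 49.80° from the x-axis; with |ZJ| = 16.8, J = (9.889, -6.388). ∠ZJN = 119.2° gives JN at -11.00° from the x-axis; with |JN| = 23.9, N = (33.35, -10.95). Then |LN| = |N − L| = 35.10.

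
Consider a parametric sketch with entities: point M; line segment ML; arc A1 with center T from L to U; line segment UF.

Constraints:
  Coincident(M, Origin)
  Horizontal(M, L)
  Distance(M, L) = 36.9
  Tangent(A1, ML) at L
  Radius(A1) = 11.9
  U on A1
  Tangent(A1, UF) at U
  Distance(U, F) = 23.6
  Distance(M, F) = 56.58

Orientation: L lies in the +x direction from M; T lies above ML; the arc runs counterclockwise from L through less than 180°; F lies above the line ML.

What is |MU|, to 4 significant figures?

50.66

M is at the origin; ML is horizontal with |ML| = 36.9 and L on the +x side, so L = (36.90, 0.000). Since A1 is tangent to ML there, TL ⟂ ML, so T = L + (0, 11.9) = (36.90, 11.90). Since TU ⟂ UF (tangency), |TF| = √(11.9² + 23.6²) = 26.43 regardless of where U sits on A1. So F lies on both circle(M, 56.58) and circle(T, 26.43); the above-ML intersection is F = (42.09, 37.82). U is the foot of the tangent from F: U = (48.37, 15.07).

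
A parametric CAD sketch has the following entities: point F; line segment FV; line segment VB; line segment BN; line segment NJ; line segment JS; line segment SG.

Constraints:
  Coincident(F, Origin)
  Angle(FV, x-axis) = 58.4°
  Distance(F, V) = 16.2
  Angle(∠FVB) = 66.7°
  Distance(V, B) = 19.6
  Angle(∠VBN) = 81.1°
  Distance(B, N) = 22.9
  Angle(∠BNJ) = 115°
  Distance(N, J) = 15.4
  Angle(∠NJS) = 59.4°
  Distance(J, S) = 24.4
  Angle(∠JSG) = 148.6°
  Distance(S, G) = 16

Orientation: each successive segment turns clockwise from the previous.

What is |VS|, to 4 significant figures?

8.064

F is at the origin; FV runs at 58.4° with length 16.2, so V = (8.489, 13.80). ∠FVB = 66.7° gives VB at -54.90° from the x-axis; with |VB| = 19.6, B = (19.76, -2.238). ∠VBN = 81.1° gives BN at -153.8° from the x-axis; with |BN| = 22.9, N = (-0.7885, -12.35). ∠BNJ = 115.0° gives NJ at 141.2° from the x-axis; with |NJ| = 15.4, J = (-12.79, -2.699). ∠NJS = 59.4° gives JS at 20.60° from the x-axis; with |JS| = 24.4, S = (10.05, 5.886). Then |VS| = |S − V| = 8.064.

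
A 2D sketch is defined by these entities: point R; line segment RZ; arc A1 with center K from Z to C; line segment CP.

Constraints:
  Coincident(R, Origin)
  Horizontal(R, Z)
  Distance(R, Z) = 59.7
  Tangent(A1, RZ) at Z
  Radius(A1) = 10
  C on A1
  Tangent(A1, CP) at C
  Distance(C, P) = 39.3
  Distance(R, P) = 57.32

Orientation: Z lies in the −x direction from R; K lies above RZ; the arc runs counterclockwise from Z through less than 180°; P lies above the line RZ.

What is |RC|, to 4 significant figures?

50.72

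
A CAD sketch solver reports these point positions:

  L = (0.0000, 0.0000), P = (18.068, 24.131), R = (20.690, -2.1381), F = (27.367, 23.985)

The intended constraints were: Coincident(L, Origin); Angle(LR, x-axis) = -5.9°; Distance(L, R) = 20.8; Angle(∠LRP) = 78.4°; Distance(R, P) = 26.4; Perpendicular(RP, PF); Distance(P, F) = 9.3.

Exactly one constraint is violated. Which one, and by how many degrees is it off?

Perpendicular(RP, PF) — off by 6.60°.

L = (0.00, 0.00) ✓; LR at -5.900° ✓; |LR| = 20.80 ✓; ∠LRP = 78.40° ✓; |RP| = 26.40 ✓; ∠(RP, PF) = 96.60° ✗; |PF| = 9.300 ✓.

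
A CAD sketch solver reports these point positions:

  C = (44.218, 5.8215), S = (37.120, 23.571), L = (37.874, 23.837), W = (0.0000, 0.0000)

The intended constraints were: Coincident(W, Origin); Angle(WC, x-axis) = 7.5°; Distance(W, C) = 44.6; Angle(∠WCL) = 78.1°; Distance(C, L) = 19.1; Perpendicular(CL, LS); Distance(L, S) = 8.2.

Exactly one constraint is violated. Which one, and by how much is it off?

Distance(L, S) = 8.2 — off by 7.40.

W = (0.00, 0.00) ✓; WC at 7.500° ✓; |WC| = 44.60 ✓; ∠WCL = 78.10° ✓; |CL| = 19.10 ✓; ∠(CL, LS) = 90.03° ✓; |LS| = 0.7995 ✗.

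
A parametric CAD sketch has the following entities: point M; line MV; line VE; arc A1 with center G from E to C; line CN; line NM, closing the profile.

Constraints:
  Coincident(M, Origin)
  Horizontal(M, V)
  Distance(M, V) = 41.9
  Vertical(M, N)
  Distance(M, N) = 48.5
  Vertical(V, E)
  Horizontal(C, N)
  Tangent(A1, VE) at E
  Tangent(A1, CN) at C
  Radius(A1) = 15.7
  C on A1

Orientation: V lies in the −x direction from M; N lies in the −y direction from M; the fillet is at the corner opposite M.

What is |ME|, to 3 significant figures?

53.2

The virtual corner opposite M is at (-41.9, -48.5). Tangency of A1 to VE means the radius GE is perpendicular to VE and tangency of A1 to CN means the radius GC is perpendicular to CN, with radius 15.7, so the center G sits 15.7 in from both sides at G = (-26.2, -32.8). That places the tangent points at E = (-41.9, -32.8) on VE and C = (-26.2, -48.5) on CN. Then |ME| = |E − M| = 53.2.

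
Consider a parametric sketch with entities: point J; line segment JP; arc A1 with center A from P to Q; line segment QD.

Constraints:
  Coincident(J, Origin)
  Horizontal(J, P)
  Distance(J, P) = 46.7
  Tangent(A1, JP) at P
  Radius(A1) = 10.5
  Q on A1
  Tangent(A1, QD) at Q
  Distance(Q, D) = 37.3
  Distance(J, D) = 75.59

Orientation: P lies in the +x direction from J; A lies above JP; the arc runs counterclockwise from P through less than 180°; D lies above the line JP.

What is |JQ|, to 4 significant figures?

58.05

J is at the origin; JP is horizontal with |JP| = 46.7 and P on the +x side, so P = (46.70, 0.000). Since A1 is tangent to JP there, AP ⟂ JP, so A = P + (0, 10.5) = (46.70, 10.50). Since AQ ⟂ QD (tangency), |AD| = √(10.5² + 37.3²) = 38.75 regardless of where Q sits on A1. So D lies on both circle(J, 75.59) and circle(A, 38.75); the above-JP intersection is D = (59.01, 47.24). Q is the foot of the tangent from D: Q = (57.19, 9.988).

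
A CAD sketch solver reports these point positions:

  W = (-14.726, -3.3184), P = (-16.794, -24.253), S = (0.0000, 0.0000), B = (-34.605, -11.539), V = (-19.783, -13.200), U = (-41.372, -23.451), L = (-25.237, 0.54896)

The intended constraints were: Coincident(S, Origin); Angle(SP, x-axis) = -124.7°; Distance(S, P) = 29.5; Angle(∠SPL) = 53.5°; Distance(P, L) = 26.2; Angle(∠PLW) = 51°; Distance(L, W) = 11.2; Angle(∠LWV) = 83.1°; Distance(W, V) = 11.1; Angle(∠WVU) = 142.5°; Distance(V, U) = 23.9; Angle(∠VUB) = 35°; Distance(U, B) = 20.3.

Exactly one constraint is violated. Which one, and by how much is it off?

Distance(U, B) = 20.3 — off by 6.60.

S = (0.00, 0.00) ✓; SP at -124.7° ✓; |SP| = 29.50 ✓; ∠SPL = 53.50° ✓; |PL| = 26.20 ✓; ∠PLW = 51.00° ✓; |LW| = 11.20 ✓; ∠LWV = 83.10° ✓; |WV| = 11.10 ✓; ∠WVU = 142.5° ✓; |VU| = 23.90 ✓; ∠VUB = 35.00° ✓; |UB| = 13.70 ✗.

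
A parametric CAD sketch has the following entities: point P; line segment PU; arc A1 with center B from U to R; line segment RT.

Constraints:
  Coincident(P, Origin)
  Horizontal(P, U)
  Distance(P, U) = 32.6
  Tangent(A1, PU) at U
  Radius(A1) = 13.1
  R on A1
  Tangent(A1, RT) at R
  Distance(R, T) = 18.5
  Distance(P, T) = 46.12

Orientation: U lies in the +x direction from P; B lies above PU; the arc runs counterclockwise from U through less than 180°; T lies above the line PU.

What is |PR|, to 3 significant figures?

47.6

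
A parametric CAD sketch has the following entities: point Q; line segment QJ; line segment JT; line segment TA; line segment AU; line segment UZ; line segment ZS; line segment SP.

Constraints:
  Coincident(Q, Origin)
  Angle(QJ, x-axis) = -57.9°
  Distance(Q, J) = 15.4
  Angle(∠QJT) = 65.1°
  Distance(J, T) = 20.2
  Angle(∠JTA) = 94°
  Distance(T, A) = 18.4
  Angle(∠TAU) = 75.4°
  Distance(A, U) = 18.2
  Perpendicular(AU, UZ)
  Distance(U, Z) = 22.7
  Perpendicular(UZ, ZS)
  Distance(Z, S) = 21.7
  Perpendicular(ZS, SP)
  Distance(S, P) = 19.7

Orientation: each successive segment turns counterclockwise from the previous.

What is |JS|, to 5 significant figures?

29.288

AU is perpendicular to UZ, so UZ runs at -22.400°; with |UZ| = 22.7, Z = (18.542, -10.508). The perpendicularity gives ZS at right angles to UZ, so ZS runs at 67.600°; with |ZS| = 21.7, S = (26.811, 9.5545). Then |JS| = |S − J| = 29.288.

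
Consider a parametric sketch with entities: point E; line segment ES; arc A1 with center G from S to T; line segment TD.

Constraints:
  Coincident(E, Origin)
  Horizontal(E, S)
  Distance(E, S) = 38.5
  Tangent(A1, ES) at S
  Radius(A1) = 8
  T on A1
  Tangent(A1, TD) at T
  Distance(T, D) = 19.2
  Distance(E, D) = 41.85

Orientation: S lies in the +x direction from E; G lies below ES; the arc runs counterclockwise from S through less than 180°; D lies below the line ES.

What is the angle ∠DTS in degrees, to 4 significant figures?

133.6°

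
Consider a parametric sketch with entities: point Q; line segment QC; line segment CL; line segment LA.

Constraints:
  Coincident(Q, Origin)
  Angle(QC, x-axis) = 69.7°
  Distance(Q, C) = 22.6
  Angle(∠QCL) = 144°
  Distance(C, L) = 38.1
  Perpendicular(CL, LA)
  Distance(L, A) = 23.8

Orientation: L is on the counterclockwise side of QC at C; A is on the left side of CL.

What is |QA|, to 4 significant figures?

57.36

Q is at the origin; QC runs at 69.7° with length 22.6, so C = 22.6·(cos 69.7°, sin 69.7°) = (7.841, 21.20). ∠QCL = 144.0°, so CL runs at 69.7° + (180° − 144.0°) = 105.7° from the x-axis; with |CL| = 38.1, L = C + 38.1·(cos 105.7°, sin 105.7°) = (-2.469, 57.87). CL is perpendicular to LA; with |LA| = 23.8 on the left of CL, A = L + 23.8·(-0.9627, -0.2706) = (-25.38, 51.43). Then |QA| = |A − Q| = 57.36.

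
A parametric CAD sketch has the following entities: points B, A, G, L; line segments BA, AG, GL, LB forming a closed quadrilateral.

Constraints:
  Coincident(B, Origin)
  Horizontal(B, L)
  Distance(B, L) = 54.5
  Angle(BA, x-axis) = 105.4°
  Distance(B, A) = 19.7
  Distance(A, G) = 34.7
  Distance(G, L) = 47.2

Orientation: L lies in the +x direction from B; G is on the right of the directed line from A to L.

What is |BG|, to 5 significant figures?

15.534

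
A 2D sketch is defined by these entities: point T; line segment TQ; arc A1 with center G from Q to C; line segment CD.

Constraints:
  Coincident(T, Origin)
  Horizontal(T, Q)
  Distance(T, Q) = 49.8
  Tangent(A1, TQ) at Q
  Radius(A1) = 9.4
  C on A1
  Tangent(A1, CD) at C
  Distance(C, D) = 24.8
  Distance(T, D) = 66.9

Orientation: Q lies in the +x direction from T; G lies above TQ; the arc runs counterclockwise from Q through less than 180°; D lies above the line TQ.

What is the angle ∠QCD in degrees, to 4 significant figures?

132.6°

Checks: T = (0.00, 0.00) ✓; |TQ| = 49.80 ✓; |GC| = 9.400 ✓; ∠(GC, CD) = 90.00° ✓; |CD| = 24.80 ✓; |TD| = 66.90 ✓.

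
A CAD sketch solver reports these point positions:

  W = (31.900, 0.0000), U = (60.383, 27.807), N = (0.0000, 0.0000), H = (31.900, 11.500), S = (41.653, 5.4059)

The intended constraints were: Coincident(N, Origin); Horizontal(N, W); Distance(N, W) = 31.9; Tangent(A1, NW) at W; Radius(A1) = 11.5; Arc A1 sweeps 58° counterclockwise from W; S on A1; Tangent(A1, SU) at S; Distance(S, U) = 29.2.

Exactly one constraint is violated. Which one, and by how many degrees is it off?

Tangent(A1, SU) at S — off by 7.90°.

N = (0.00, 0.00) ✓; N.y = 0.00, W.y = 0.00 ✓; |NW| = 31.90 ✓; ∠(HW, WN) = 90.00° ✓; |HW| = 11.50 ✓; bearing(H→S) − bearing(H→W) = 58.00° ✓; |HS| = 11.50 ✓; ∠(HS, SU) = 97.90° ✗; |SU| = 29.20 ✓.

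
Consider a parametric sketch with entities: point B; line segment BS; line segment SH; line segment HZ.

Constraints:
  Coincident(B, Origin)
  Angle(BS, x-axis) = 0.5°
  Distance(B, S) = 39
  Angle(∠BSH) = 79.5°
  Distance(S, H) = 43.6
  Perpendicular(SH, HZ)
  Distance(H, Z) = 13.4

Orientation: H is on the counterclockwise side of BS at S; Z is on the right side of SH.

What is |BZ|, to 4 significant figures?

63.32

∠BSH = 79.5°, so SH runs at 0.5° + (180° − 79.5°) = 101.0° from the x-axis; with |SH| = 43.6, H = S + 43.6·(cos 101.0°, sin 101.0°) = (30.68, 43.14). The perpendicularity gives HZ at right angles to SH; with |HZ| = 13.4 on the right of SH, Z = H + 13.4·(0.9816, 0.1908) = (43.83, 45.70). Then |BZ| = |Z − B| = 63.32.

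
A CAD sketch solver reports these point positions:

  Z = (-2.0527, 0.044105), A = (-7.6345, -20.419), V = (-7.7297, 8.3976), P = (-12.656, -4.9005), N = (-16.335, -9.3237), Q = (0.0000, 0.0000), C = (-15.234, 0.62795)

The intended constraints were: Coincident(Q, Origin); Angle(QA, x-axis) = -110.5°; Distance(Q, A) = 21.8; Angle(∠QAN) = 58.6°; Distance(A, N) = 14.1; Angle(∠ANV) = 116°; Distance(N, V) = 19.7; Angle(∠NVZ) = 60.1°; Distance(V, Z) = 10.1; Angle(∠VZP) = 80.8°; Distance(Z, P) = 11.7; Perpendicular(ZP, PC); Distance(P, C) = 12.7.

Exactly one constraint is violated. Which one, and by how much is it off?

Distance(P, C) = 12.7 — off by 6.60.

Q = (0.00, 0.00) ✓; QA at -110.5° ✓; |QA| = 21.80 ✓; ∠QAN = 58.60° ✓; |AN| = 14.10 ✓; ∠ANV = 116.0° ✓; |NV| = 19.70 ✓; ∠NVZ = 60.10° ✓; |VZ| = 10.10 ✓; ∠VZP = 80.80° ✓; |ZP| = 11.70 ✓; ∠(ZP, PC) = 90.00° ✓; |PC| = 6.100 ✗.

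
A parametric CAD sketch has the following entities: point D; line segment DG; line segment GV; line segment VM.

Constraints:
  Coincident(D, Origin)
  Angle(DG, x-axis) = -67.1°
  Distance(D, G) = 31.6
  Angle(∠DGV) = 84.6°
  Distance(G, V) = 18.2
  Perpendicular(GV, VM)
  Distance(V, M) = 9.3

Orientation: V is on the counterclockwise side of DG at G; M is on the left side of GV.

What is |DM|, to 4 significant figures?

26.89

D is at the origin; DG runs at -67.1° with length 31.6, so G = 31.6·(cos -67.1°, sin -67.1°) = (12.30, -29.11). ∠DGV = 84.6°, so GV runs at -67.1° + (180° − 84.6°) = 28.30° from the x-axis; with |GV| = 18.2, V = G + 18.2·(cos 28.30°, sin 28.30°) = (28.32, -20.48). GV ⟂ VM; with |VM| = 9.3 on the left of GV, M = V + 9.3·(-0.4741, 0.8805) = (23.91, -12.29). Then |DM| = |M − D| = 26.89.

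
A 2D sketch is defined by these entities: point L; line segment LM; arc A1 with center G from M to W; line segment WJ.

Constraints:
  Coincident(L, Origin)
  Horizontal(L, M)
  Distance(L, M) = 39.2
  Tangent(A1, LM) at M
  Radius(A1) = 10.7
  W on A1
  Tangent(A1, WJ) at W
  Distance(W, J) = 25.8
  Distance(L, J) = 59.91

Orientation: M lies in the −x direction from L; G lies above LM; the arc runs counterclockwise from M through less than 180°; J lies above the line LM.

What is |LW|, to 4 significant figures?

35.28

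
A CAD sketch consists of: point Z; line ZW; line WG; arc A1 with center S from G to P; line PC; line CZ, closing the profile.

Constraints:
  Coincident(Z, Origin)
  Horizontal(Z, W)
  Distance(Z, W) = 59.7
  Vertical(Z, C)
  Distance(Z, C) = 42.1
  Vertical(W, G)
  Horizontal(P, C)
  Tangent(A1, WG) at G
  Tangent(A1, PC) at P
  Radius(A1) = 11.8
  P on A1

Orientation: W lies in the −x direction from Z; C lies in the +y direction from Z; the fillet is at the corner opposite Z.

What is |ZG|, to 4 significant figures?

66.95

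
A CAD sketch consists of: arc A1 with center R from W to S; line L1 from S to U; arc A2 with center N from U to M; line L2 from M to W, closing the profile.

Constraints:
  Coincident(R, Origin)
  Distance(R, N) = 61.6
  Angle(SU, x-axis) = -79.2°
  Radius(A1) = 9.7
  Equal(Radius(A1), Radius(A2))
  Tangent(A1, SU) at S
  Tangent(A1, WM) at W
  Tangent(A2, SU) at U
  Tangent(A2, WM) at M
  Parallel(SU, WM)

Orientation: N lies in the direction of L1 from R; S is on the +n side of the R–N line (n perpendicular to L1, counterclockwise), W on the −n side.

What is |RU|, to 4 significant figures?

62.36

Tangency of A1 to both parallel lines with radius 9.7 puts S and W at R ± 9.7·n: S = (9.528, 1.818), W = (-9.528, -1.818). Equal radii place U and M the same way about N: U = N + 9.7·n = (21.07, -58.69), M = N − 9.7·n = (2.015, -62.33). Then |RU| = |U − R| = 62.36.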